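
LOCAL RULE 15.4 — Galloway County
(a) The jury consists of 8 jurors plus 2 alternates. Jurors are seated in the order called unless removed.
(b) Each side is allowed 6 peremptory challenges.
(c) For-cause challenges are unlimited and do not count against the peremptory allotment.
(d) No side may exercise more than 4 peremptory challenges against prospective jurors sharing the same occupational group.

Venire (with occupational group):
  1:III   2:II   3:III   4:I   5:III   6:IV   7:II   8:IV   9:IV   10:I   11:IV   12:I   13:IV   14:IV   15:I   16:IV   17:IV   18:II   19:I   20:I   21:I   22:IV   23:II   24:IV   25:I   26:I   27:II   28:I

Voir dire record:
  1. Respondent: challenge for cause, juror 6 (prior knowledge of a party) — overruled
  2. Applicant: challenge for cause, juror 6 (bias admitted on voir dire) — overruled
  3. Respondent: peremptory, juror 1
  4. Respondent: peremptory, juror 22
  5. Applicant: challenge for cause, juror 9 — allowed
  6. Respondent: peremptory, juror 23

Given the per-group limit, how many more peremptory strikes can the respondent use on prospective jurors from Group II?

Respondent peremptories so far: #1, #22, #23 — 3 of 6 used, 3 left overall.
Against Group II: #23 — 1 used; per-group cap 4 leaves 3.
Binding limit: min(3, 3) = 3.

3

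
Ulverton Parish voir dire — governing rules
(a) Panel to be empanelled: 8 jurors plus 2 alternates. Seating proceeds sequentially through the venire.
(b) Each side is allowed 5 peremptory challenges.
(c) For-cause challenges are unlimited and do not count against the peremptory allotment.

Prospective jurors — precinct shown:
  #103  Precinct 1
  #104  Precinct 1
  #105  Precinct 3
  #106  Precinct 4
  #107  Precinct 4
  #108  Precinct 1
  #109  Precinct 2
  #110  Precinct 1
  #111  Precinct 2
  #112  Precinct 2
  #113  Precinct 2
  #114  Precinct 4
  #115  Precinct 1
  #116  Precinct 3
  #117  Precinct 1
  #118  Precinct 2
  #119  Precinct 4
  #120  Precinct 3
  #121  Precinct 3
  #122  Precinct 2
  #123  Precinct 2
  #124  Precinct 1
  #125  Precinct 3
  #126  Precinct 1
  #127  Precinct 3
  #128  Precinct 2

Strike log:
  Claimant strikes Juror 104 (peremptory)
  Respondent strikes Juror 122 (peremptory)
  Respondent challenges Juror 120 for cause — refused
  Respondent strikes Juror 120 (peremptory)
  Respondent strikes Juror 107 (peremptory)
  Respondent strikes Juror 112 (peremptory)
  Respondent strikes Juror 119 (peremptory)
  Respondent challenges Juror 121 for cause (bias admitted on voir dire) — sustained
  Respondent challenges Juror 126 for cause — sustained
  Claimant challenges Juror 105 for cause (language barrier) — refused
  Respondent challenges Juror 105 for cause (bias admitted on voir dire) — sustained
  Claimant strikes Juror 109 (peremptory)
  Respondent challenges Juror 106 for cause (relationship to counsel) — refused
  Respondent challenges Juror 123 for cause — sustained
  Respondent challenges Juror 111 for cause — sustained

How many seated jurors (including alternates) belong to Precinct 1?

Removed: #104, #105, #107, #109, #111, #112, #119, #120, #121, #122, #123, #126.
Seated (10 incl. alternates): #103, #106, #108, #110, #113, #114, #115, #116, #117, #118.
Of those, in Precinct 1: #103, #108, #110, #115, #117 → 5.

5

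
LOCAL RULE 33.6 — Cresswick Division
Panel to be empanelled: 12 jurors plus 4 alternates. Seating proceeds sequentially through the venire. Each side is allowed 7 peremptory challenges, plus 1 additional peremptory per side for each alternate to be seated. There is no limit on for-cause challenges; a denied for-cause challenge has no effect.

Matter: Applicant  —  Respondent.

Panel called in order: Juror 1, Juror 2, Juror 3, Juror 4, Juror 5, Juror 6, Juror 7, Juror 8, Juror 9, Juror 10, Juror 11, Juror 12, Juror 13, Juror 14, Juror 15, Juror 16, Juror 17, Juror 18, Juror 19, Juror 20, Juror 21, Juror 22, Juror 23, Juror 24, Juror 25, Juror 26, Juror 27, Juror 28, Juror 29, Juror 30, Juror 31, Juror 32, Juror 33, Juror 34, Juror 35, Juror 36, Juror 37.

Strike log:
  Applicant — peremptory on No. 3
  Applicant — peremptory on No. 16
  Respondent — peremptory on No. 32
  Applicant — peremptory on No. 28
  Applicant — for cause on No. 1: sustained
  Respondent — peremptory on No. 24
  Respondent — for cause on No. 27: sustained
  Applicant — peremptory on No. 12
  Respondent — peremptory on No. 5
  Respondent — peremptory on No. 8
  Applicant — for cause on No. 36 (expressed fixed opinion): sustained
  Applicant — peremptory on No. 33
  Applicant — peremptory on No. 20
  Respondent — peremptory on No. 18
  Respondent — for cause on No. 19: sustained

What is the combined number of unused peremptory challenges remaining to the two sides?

Applicant allotment: 7 base + 1 × 4 alternates = 11. Respondent allotment: 7 base + 1 × 4 alternates = 11.
Applicant peremptories used: #3, #16, #28, #12, #33, #20 — 6 (for-cause on #1, #36 don't count).
Respondent peremptories used: #32, #24, #5, #8, #18 — 5 (for-cause on #27, #19 don't count).
Remaining: (11 − 6) + (11 − 5) = 11.

11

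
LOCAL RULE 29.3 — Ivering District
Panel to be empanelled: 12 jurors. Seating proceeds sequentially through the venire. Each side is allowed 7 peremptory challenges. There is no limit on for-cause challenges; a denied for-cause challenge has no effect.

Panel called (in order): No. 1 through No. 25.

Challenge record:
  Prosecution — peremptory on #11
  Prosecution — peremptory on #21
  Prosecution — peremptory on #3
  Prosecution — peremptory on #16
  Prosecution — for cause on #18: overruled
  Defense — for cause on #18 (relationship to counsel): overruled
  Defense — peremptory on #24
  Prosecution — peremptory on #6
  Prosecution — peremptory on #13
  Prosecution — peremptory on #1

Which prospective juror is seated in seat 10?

Removed: #1, #3, #6, #11, #13, #16, #21, #24. (#18 stays — for-cause denied.)
Seating in order: seats 1–12 → #2, #4, #5, #7, #8, #9, #10, #12, #14, #15, #17, #18.
So seat 10 is #15.

15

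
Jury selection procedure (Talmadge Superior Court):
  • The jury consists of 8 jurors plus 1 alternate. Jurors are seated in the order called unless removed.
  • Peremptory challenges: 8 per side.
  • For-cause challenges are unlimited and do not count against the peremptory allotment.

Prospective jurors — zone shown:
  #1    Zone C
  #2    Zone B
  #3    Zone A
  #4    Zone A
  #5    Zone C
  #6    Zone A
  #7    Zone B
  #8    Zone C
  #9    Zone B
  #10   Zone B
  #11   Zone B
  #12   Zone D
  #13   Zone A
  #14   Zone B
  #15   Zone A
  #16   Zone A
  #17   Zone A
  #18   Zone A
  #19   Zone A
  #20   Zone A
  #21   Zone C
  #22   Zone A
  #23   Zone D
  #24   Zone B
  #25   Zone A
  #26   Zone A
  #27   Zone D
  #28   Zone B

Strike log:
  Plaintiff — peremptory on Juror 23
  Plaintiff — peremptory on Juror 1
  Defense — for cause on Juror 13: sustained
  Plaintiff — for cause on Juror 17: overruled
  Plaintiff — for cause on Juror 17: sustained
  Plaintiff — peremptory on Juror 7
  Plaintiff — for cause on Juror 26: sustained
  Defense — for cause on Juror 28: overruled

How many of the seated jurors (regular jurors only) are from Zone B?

Removed: #1, #7, #13, #17, #23, #26.
Seated jurors 1–8: #2, #3, #4, #5, #6, #8, #9, #10 (alternates #11 not counted).
Of those, in Zone B: #2, #9, #10 → 3.

3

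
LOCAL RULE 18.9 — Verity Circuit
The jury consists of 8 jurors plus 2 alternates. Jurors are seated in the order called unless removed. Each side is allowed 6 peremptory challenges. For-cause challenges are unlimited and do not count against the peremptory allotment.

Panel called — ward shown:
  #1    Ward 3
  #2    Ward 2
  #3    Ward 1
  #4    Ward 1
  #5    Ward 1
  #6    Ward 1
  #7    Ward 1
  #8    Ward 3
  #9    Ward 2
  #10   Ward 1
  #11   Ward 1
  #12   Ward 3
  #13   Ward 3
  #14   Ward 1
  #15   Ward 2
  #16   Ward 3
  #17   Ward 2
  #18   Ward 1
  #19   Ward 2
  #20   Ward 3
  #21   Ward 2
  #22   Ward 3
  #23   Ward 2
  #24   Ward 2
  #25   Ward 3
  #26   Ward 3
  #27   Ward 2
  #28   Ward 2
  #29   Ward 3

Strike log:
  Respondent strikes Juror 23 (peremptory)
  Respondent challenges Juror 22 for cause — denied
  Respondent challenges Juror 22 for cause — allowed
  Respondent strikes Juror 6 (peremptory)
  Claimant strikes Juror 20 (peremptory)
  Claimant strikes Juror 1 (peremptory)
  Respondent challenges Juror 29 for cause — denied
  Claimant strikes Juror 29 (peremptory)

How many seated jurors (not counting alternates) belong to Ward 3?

1

Removed: #1, #6, #20, #22, #23, #29.
Seated jurors 1–8: #2, #3, #4, #5, #7, #8, #9, #10 (alternates #11, #12 not counted).
Of those, in Ward 3: #8 → 1.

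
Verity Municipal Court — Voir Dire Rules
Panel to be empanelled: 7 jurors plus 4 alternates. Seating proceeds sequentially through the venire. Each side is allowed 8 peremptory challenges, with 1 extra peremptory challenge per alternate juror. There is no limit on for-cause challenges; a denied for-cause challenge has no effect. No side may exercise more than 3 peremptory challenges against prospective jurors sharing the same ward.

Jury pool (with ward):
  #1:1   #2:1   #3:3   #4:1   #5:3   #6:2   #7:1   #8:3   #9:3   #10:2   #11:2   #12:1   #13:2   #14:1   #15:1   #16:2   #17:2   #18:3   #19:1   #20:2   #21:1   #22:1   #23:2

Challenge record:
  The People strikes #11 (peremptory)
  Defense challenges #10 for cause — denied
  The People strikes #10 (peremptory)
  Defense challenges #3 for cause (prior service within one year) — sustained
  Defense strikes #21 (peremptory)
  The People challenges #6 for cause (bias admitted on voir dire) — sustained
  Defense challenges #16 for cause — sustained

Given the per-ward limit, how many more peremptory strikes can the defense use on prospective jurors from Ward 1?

2

Defense peremptories so far: #21 — 1 of 12 used, 11 left overall.
Against Ward 1: #21 — 1 used; per-ward cap 3 leaves 2.
Binding limit: min(11, 2) = 2.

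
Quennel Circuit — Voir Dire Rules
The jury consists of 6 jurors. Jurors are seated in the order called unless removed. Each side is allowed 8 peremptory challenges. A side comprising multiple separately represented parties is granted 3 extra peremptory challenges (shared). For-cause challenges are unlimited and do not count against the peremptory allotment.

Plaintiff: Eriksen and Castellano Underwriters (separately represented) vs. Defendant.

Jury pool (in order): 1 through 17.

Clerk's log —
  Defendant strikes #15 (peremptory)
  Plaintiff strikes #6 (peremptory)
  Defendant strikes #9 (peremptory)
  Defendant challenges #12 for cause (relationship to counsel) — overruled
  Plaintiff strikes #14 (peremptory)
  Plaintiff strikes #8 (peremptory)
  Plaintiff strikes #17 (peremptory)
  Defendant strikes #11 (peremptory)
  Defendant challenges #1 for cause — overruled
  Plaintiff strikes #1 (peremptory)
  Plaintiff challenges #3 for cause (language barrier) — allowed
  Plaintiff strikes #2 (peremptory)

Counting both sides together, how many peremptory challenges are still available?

Plaintiff allotment: 8 base + 3 multi-party = 11. Defendant allotment: 8.
Plaintiff peremptories used: #6, #14, #8, #17, #1, #2 — 6 (the for-cause on #3 doesn't count).
Defendant peremptories used: #15, #9, #11 — 3 (for-cause on #12, #1 don't count).
Remaining: (11 − 6) + (8 − 3) = 10.

10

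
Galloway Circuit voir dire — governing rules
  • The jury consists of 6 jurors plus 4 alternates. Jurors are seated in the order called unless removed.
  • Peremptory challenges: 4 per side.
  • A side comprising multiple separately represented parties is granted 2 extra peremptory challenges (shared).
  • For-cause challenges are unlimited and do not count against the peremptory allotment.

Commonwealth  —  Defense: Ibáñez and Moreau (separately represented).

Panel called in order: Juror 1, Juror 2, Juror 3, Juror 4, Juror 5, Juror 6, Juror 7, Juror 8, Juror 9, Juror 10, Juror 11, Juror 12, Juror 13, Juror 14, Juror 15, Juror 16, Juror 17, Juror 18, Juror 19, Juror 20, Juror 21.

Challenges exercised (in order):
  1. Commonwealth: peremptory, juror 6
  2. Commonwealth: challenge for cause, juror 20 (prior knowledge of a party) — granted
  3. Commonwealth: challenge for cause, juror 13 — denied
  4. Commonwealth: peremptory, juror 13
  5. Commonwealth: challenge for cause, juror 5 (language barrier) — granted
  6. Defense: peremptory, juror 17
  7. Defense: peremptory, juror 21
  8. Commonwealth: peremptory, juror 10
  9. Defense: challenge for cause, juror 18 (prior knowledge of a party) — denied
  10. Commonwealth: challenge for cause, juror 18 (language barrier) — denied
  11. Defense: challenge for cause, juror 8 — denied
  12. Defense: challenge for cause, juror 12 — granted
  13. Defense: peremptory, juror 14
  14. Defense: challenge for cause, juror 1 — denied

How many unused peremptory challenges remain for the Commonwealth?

Commonwealth allotment: 4.
Commonwealth peremptories used: #6, #13, #10 — 3 (for-cause on #20, #13, #5, #18 don't count).
Remaining: 4 − 3 = 1.

1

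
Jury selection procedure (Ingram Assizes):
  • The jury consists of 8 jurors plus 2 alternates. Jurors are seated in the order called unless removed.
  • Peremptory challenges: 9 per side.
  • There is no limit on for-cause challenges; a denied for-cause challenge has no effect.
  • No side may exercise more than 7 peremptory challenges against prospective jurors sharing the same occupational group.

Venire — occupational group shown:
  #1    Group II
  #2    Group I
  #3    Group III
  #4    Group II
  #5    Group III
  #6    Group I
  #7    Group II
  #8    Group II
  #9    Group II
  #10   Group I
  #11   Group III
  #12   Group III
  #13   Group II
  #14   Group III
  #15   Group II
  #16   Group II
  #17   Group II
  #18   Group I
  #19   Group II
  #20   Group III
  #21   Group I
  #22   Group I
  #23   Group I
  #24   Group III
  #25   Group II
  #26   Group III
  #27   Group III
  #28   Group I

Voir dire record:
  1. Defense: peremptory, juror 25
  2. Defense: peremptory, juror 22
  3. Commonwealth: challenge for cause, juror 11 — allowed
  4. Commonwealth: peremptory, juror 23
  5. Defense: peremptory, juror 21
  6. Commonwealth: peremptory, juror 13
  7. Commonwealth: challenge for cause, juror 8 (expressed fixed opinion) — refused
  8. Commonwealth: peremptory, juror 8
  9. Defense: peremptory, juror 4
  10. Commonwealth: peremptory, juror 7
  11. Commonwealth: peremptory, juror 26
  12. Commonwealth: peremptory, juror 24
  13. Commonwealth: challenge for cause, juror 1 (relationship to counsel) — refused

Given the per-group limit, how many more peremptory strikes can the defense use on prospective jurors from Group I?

5

Defense peremptories so far: #25, #22, #21, #4 — 4 of 9 used, 5 left overall.
Against Group I: #22, #21 — 2 used; per-group cap 7 leaves 5.
Binding limit: min(5, 5) = 5.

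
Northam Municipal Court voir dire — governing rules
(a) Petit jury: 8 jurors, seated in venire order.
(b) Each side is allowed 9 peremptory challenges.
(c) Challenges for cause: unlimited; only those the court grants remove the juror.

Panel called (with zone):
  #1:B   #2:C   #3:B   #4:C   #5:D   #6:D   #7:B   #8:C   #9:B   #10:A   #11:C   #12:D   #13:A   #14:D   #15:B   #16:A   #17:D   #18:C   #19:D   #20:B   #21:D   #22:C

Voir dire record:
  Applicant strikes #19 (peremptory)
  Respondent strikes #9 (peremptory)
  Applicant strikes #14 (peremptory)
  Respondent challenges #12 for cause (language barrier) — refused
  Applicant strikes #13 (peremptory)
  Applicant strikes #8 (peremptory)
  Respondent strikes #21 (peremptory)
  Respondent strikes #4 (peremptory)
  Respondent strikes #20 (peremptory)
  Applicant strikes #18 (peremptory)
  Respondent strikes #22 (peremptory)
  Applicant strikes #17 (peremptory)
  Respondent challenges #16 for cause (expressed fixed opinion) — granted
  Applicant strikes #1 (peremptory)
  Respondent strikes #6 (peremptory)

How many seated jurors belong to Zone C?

2

Removed: #1, #4, #6, #8, #9, #13, #14, #16, #17, #18, #19, #20, #21, #22.
Seated jurors 1–8: #2, #3, #5, #7, #10, #11, #12, #15.
Of those, in Zone C: #2, #11 → 2.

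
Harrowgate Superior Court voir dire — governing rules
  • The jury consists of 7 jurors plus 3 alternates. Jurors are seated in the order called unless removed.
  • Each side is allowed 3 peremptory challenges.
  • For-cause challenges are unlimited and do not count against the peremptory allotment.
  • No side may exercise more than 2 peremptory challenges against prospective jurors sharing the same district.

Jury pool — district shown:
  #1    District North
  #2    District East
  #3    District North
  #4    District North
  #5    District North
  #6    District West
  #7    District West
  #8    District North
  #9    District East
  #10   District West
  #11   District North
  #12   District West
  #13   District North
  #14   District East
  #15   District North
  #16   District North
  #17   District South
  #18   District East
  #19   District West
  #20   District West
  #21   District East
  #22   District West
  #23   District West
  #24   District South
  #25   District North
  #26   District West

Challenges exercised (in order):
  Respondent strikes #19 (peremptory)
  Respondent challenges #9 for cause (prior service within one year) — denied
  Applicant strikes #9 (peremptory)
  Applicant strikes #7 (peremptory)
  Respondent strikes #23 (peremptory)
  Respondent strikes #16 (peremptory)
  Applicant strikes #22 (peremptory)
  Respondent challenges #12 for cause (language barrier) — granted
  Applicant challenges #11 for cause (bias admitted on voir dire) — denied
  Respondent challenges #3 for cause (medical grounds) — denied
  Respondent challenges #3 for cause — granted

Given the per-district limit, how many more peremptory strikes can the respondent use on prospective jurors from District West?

Respondent peremptories so far: #19, #23, #16 — 3 of 3 used, 0 left overall.
Against District West: #19, #23 — 2 used; per-district cap 2 leaves 0.
Binding limit: min(0, 0) = 0.

0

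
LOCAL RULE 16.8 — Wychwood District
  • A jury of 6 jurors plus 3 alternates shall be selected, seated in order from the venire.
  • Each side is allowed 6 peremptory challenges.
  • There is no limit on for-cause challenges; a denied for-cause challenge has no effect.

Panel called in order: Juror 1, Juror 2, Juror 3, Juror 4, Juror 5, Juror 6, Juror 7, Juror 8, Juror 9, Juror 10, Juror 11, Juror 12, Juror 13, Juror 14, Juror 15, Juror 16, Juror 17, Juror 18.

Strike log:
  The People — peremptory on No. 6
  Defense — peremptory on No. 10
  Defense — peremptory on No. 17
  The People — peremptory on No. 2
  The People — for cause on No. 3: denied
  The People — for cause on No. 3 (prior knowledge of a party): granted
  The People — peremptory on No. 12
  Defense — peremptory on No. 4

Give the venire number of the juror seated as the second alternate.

14

Removed: #2, #3, #4, #6, #10, #12, #17.
Seating in order: seats 1–6 → #1, #5, #7, #8, #9, #11; alternates → #13, #14, #15.
So alternate 2 is #14.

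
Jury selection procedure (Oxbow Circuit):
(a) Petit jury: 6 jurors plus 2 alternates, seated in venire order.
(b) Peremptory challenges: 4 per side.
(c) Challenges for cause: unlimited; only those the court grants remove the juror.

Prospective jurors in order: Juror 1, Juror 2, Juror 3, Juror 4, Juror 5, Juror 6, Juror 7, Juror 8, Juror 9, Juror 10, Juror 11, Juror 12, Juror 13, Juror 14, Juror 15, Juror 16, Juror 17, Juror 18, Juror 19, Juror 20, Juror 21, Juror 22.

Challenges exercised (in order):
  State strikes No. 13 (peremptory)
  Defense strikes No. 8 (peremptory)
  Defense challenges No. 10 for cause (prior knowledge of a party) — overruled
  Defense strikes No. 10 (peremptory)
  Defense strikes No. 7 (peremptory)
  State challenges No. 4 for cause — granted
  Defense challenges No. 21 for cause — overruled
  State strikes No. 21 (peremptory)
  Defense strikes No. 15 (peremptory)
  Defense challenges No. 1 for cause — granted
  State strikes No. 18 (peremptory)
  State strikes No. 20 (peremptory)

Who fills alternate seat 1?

12

Removed: #1, #4, #7, #8, #10, #13, #15, #18, #20, #21.
Seating in order: seats 1–6 → #2, #3, #5, #6, #9, #11; alternates → #12, #14.
So alternate 1 is #12.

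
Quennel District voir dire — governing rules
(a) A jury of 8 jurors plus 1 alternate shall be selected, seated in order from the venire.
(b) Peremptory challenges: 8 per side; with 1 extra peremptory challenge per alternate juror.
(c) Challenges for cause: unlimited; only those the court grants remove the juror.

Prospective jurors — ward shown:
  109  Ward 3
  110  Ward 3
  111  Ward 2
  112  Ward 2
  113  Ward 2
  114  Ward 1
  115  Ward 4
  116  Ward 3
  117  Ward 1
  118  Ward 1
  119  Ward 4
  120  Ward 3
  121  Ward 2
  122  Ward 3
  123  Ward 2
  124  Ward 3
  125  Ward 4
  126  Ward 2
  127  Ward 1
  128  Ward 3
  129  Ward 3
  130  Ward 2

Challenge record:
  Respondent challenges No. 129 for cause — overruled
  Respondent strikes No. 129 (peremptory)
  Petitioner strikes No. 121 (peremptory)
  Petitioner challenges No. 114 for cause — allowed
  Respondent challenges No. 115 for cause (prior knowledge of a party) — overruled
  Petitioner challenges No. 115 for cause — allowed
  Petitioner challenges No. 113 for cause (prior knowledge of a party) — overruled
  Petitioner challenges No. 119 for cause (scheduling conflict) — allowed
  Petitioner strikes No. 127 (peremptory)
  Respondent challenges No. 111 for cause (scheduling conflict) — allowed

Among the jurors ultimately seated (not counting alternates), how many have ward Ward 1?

Removed: #111, #114, #115, #119, #121, #127, #129.
Seated jurors 1–8: #109, #110, #112, #113, #116, #117, #118, #120 (alternates #122 not counted).
Of those, in Ward 1: #117, #118 → 2.

2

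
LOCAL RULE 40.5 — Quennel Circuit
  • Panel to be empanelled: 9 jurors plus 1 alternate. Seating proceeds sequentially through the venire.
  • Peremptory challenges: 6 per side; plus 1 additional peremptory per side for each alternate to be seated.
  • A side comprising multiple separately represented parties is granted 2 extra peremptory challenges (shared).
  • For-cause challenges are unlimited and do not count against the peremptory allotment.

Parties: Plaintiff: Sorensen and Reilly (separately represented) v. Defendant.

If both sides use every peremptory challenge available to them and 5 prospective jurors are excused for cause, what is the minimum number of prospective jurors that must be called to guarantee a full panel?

Seats to fill: 9 + 1 alternates = 10.
Peremptories — Plaintiff: 6 + 1×1 + 2 = 9; Defendant: 6 + 1×1 = 7; total 16.
For-cause removals: 5.
Minimum venire: 10 + 16 + 5 = 31.

31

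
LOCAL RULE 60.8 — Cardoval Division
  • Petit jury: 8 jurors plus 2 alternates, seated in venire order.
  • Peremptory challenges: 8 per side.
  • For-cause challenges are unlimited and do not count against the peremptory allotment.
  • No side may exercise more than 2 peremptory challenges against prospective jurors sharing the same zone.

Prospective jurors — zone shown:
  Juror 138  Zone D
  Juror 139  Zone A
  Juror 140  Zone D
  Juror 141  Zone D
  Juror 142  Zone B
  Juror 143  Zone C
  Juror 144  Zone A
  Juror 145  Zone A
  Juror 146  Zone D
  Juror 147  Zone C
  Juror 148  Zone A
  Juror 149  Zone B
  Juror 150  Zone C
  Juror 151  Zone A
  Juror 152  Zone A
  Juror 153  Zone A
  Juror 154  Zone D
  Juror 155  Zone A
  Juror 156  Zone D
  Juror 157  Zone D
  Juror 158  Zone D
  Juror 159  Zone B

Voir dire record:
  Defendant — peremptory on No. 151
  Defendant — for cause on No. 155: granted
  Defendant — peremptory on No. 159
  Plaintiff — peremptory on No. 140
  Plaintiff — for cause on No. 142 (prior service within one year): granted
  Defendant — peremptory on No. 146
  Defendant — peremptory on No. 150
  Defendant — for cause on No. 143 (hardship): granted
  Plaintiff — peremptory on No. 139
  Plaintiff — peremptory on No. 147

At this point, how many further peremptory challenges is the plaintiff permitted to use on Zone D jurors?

1

Plaintiff peremptories so far: #140, #139, #147 — 3 of 8 used, 5 left overall.
Against Zone D: #140 — 1 used; per-zone cap 2 leaves 1.
Binding limit: min(5, 1) = 1.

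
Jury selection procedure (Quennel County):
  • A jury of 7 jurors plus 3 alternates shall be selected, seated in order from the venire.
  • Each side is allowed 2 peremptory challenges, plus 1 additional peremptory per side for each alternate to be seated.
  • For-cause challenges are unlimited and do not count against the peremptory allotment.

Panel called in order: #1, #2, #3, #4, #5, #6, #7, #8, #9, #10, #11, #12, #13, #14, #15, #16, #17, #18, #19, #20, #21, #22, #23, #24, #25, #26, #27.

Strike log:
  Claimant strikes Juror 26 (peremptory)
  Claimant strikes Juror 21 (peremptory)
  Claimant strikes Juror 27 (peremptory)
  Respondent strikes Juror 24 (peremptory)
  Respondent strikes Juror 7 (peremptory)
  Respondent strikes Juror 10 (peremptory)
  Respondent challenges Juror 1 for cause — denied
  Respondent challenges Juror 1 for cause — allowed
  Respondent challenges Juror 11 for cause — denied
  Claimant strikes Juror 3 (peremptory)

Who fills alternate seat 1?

Removed: #1, #3, #7, #10, #21, #24, #26, #27. (#11 stays — for-cause denied.)
Seating in order: seats 1–7 → #2, #4, #5, #6, #8, #9, #11; alternates → #12, #13, #14.
So alternate 1 is #12.

12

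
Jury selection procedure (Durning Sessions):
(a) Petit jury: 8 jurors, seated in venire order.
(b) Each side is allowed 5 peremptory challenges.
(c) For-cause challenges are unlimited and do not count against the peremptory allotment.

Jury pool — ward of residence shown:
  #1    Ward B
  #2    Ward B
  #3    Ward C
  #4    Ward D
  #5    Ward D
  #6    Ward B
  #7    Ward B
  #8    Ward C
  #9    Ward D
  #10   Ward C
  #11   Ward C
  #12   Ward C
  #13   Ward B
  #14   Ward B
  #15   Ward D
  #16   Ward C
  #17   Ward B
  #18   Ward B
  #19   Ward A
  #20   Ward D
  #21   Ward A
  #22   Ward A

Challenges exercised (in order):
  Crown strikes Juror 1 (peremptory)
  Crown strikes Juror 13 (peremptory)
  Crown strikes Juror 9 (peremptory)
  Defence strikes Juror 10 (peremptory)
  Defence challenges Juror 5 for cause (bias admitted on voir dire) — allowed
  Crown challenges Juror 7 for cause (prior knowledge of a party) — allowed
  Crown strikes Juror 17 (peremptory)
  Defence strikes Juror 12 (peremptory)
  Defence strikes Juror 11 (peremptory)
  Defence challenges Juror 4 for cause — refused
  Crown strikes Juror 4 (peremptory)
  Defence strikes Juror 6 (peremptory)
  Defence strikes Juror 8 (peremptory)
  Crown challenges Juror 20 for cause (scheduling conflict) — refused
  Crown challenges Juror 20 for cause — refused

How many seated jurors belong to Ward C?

Removed: #1, #4, #5, #6, #7, #8, #9, #10, #11, #12, #13, #17.
Seated jurors 1–8: #2, #3, #14, #15, #16, #18, #19, #20.
Of those, in Ward C: #3, #16 → 2.

2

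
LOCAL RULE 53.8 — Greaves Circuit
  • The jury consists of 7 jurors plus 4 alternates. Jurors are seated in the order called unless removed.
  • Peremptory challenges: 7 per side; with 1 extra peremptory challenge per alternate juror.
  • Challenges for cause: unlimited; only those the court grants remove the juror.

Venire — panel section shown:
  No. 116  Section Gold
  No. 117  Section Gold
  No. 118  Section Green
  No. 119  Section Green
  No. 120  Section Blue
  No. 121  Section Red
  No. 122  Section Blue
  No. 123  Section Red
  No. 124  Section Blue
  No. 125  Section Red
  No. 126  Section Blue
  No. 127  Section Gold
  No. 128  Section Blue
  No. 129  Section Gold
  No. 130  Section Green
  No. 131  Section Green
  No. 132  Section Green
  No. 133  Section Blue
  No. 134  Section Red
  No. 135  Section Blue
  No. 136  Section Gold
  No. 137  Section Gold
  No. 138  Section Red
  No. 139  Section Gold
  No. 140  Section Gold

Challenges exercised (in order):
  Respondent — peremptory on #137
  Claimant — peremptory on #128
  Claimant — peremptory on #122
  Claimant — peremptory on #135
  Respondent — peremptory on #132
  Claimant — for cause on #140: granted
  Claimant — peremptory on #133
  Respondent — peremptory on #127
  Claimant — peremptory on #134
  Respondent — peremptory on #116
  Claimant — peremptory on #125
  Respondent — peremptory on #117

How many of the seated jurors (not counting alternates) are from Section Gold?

Removed: #116, #117, #122, #125, #127, #128, #132, #133, #134, #135, #137, #140.
Seated jurors 1–7: #118, #119, #120, #121, #123, #124, #126 (alternates #129, #130, #131, #136 not counted).
None of those are in Section Gold → 0.

0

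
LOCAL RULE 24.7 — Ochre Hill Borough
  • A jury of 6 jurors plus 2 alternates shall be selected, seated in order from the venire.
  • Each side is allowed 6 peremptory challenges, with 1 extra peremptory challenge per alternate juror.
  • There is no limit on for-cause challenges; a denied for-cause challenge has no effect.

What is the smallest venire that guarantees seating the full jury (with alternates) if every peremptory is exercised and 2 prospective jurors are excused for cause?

26

Seats to fill: 6 + 2 alternates = 8.
Peremptories: 6 + 1×2 = 8 per side × 2 sides = 16.
For-cause removals: 2.
Minimum venire: 8 + 16 + 2 = 26.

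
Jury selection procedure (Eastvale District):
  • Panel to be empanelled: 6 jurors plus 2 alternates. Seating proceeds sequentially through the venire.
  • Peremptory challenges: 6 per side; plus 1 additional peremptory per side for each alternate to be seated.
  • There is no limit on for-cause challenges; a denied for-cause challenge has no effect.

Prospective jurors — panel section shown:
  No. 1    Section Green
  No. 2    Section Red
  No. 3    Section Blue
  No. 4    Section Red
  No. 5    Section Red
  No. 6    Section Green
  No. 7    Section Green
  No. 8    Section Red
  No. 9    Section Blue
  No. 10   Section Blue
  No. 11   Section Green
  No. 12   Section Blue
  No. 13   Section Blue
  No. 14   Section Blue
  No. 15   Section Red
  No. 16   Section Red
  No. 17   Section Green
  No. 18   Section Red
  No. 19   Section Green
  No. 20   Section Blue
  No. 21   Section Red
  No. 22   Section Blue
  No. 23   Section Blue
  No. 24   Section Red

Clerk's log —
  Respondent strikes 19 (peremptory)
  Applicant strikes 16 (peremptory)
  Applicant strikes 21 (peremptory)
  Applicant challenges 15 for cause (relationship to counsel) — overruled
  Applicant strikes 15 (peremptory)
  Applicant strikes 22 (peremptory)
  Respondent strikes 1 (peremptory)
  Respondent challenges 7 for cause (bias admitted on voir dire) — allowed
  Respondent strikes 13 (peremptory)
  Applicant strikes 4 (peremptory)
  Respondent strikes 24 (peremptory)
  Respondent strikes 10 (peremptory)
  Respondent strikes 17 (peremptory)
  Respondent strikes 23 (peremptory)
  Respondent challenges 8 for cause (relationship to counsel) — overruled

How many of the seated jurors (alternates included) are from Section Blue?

Removed: #1, #4, #7, #10, #13, #15, #16, #17, #19, #21, #22, #23, #24.
Seated (8 incl. alternates): #2, #3, #5, #6, #8, #9, #11, #12.
Of those, in Section Blue: #3, #9, #12 → 3.

3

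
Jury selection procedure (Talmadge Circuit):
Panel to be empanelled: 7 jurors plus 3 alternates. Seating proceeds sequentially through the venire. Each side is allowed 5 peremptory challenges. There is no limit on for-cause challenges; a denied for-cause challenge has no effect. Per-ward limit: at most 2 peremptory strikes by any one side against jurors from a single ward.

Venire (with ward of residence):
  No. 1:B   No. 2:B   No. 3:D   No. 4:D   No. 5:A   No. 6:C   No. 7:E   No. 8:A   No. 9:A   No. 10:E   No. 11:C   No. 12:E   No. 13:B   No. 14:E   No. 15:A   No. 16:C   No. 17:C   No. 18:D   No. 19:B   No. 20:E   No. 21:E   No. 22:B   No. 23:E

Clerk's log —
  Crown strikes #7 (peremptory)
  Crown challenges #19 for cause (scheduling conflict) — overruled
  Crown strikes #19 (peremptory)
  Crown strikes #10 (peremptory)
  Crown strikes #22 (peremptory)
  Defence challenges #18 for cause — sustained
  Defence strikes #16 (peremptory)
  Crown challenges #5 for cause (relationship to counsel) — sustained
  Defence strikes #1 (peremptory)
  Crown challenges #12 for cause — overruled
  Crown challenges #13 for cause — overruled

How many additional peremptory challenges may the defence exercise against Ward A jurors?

Defence peremptories so far: #16, #1 — 2 of 5 used, 3 left overall.
Against Ward A: none yet — per-ward cap 2 leaves 2.
Binding limit: min(3, 2) = 2.

2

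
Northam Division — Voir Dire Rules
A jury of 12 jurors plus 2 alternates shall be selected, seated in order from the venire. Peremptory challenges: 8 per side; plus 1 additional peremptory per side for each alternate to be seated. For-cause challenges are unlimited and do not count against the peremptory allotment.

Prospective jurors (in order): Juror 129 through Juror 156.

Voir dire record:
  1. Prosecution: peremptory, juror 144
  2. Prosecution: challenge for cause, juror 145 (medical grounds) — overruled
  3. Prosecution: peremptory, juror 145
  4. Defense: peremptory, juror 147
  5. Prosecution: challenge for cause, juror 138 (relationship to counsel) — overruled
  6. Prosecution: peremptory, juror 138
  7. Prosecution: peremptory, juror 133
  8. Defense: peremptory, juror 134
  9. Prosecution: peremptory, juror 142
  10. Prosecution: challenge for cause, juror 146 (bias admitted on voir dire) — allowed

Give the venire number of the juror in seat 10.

141

Removed: #133, #134, #138, #142, #144, #145, #146, #147.
Filling seats in venire order through position 10: #129, #130, #131, #132, #135, #136, #137, #139, #140, #141.
So seat 10 is #141.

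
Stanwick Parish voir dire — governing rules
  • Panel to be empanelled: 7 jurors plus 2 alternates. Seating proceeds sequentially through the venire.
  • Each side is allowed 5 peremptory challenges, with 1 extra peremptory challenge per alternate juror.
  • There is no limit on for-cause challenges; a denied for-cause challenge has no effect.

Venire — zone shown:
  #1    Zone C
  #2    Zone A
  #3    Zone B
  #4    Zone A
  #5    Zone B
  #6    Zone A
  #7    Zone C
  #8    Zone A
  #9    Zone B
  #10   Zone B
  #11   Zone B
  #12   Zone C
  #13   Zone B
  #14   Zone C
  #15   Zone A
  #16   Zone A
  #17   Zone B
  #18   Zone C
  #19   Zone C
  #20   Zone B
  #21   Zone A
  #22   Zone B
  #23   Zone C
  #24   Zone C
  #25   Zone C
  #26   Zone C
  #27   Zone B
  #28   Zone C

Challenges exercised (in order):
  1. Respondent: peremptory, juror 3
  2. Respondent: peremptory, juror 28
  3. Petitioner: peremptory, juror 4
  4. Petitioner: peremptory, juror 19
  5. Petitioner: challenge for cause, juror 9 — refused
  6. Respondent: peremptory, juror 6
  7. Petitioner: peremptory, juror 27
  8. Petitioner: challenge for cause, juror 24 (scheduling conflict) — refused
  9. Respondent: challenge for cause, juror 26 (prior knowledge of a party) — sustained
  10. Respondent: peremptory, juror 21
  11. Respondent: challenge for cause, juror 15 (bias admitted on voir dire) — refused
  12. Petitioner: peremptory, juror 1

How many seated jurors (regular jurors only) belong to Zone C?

Removed: #1, #3, #4, #6, #19, #21, #26, #27, #28.
Seated jurors 1–7: #2, #5, #7, #8, #9, #10, #11 (alternates #12, #13 not counted).
Of those, in Zone C: #7 → 1.

1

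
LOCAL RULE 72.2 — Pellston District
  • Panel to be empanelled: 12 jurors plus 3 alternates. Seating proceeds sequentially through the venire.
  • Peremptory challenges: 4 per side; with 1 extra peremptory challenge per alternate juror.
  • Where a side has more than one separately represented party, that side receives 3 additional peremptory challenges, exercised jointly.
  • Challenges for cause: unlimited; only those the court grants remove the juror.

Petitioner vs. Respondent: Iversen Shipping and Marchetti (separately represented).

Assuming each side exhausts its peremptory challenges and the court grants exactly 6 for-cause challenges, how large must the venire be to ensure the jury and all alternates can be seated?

38

Seats to fill: 12 + 3 alternates = 15.
Peremptories — Petitioner: 4 + 1×3 = 7; Respondent: 4 + 1×3 + 3 = 10; total 17.
For-cause removals: 6.
Minimum venire: 15 + 17 + 6 = 38.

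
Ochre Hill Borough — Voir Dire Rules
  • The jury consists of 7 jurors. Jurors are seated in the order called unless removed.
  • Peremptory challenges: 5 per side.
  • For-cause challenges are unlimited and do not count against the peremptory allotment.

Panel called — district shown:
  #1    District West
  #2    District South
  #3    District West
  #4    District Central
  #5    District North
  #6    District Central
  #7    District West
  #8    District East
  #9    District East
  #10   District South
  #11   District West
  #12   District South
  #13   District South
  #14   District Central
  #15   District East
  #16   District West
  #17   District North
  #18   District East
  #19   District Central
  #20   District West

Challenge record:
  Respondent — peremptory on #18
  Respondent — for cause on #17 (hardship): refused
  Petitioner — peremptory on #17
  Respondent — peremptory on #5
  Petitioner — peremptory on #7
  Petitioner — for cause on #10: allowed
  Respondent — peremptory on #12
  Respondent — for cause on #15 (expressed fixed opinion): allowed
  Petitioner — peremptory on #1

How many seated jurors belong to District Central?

Removed: #1, #5, #7, #10, #12, #15, #17, #18.
Seated jurors 1–7: #2, #3, #4, #6, #8, #9, #11.
Of those, in District Central: #4, #6 → 2.

2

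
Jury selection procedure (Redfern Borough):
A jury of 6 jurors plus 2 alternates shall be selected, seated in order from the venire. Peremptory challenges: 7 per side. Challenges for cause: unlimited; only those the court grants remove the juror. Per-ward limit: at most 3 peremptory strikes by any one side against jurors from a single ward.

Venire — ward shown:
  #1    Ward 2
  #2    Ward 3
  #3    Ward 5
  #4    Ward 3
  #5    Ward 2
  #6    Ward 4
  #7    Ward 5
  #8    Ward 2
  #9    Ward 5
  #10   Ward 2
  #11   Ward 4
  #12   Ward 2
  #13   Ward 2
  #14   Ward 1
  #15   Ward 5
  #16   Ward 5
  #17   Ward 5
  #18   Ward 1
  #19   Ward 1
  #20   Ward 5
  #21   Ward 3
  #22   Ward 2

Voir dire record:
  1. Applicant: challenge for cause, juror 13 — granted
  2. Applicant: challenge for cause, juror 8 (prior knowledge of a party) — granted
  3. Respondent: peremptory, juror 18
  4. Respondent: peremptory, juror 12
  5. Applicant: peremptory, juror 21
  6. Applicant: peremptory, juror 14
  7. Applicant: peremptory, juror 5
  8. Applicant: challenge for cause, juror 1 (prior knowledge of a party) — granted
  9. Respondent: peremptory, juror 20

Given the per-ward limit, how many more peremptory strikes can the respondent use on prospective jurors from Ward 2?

2

Respondent peremptories so far: #18, #12, #20 — 3 of 7 used, 4 left overall.
Against Ward 2: #12 — 1 used; per-ward cap 3 leaves 2.
Binding limit: min(4, 2) = 2.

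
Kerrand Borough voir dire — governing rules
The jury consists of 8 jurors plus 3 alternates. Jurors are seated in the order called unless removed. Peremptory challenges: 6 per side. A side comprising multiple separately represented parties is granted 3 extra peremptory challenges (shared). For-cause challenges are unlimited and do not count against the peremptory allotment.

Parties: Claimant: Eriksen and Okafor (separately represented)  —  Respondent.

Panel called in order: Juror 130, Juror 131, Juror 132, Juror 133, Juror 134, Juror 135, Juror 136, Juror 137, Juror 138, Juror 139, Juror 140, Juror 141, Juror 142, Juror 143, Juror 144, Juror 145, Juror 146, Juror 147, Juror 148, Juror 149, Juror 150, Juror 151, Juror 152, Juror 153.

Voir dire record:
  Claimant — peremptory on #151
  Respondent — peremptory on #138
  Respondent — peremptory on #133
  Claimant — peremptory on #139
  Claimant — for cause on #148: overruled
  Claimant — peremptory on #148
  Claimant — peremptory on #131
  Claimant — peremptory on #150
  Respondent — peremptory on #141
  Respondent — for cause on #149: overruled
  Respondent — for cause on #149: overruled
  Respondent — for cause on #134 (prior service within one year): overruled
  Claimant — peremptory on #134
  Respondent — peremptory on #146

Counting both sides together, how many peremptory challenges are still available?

Claimant allotment: 6 base + 3 multi-party = 9. Respondent allotment: 6.
Claimant peremptories used: #151, #139, #148, #131, #150, #134 — 6 (the for-cause on #148 doesn't count).
Respondent peremptories used: #138, #133, #141, #146 — 4 (for-cause on #149, #149, #134 don't count).
Remaining: (9 − 6) + (6 − 4) = 5.

5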